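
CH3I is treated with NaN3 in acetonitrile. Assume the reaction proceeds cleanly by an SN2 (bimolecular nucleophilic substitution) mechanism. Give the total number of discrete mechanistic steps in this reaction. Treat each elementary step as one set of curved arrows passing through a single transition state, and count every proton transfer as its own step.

1

Step 1: N3⁻ attacks the back face of the α-carbon while I⁻ departs with the C–I bonding pair — a single concerted displacement through a pentacoordinate transition state.
Total: 1 elementary step.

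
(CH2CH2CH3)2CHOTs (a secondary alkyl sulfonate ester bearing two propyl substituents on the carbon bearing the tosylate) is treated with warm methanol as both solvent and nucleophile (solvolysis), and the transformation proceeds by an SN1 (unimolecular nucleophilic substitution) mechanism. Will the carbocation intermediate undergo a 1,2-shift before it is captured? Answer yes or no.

no

The first-formed carbocation is secondary.
No single 1,2-shift to an adjacent carbon would produce a more-substituted cation than the one already present, so no rearrangement occurs.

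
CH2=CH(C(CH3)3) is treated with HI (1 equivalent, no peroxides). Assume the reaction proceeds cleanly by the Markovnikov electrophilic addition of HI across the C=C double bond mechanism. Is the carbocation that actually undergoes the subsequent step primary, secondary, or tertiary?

Step 1: Protonation of the alkene by HI: the π bond acts as the nucleophile and picks up H⁺, giving the more stable (Markovnikov) secondary carbocation. The H–I bond breaks heterolytically, releasing I⁻.
Step 2: A 1,2-methyl shift from the adjacent tert-butyl carbon moves the positive charge from the secondary centre to an adjacent carbon, generating a more stable tertiary carbocation.
The cation rearranges from secondary to tertiary via a 1,2-methyl shift from the adjacent tert-butyl carbon; the tertiary cation is what reacts next.

tertiary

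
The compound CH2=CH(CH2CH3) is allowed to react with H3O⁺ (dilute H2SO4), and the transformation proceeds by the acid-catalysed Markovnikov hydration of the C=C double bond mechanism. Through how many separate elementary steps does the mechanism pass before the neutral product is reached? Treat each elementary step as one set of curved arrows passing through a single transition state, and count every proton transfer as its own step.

Step 1: The π electrons of the C=C bond attack a proton of H3O⁺; Markovnikov addition places the new C–H on the less-substituted alkene carbon, so the positive charge ends up on the more-substituted carbon — a secondary carbocation. H2O is released.
(No 1,2-shift: no single shift to an adjacent carbon would give a more stable cation.)
Step 2: A lone pair on the oxygen of H2O attacks the carbocation, forming a C–O bond and an oxonium ion (a protonated alcohol).
Step 3: Proton transfer from the O–H of the oxonium ion to H2O completes the catalytic cycle and yields the alcohol.
Total: 3 elementary steps.

3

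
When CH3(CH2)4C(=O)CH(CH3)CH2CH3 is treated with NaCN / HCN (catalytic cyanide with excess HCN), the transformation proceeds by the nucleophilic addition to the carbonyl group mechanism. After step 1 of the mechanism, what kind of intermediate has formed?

Step 1: A lone pair / filled orbital on CN⁻ attacks the electrophilic carbonyl carbon; the π(C=O) electrons shift onto oxygen, producing a tetrahedral alkoxide intermediate.
After step 1 the species present is a tetrahedral alkoxide intermediate.

tetrahedral alkoxide intermediate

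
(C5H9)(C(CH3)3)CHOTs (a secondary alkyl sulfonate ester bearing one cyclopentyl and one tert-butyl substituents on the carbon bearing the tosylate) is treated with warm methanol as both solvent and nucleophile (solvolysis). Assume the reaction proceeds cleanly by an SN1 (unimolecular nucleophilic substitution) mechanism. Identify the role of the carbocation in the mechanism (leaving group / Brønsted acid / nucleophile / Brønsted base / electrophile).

Step 3: CH3OH donates an oxygen lone pair into the empty p orbital of the cation, giving a protonated ether (an oxonium ion).
The carbocation accepts an electron pair into an empty or π* orbital — it is the electrophile.

electrophile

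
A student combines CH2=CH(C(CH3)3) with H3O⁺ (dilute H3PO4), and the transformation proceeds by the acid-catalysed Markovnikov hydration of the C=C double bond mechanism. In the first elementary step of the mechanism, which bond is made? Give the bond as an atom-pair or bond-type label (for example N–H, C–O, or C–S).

Step 1: Electrophilic addition begins with the π(C=C) electrons forming a bond to the proton of H3O⁺. Following Markovnikov's rule, the resulting cation is secondary. H2O is released.
The bond formed in this step is the C–H bond.

C–H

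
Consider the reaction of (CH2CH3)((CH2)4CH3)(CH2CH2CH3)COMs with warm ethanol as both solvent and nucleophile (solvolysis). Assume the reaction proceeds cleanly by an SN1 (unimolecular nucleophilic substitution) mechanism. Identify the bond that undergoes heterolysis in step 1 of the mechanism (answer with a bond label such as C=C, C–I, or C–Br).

Step 1: Ionisation: the C–O σ-bond cleaves heterolytically; both bonding electrons depart with MsO⁻, leaving a tertiary carbocation at the α-carbon.
The bond broken in this step is the C–O bond.

C–O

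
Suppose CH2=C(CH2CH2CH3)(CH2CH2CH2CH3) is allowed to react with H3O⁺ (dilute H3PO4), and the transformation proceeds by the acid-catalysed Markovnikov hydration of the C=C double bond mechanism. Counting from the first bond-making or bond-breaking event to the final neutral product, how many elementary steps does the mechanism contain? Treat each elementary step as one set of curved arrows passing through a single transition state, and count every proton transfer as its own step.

3

Step 1: The π electrons of the C=C bond attack a proton of H3O⁺; Markovnikov addition places the new C–H on the less-substituted alkene carbon, so the positive charge ends up on the more-substituted carbon — a tertiary carbocation. H2O is released.
(No 1,2-shift: no single shift to an adjacent carbon would give a more stable cation.)
Step 2: A lone pair on the oxygen of H2O attacks the carbocation, forming a C–O bond and an oxonium ion (a protonated alcohol).
Step 3: H2O removes a proton from the oxonium oxygen, regenerating H3O⁺ and giving the neutral alcohol.
Total: 3 elementary steps.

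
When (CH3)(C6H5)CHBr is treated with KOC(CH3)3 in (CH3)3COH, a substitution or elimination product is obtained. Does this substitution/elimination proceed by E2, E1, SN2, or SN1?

E2

Conditions: a strong/bulky base with a secondary substrate bearing a β-hydrogen.
These conditions are the textbook signature of the E2 pathway.
A strong (often hindered) base removes a β-H in concert with loss of the leaving group — bimolecular elimination.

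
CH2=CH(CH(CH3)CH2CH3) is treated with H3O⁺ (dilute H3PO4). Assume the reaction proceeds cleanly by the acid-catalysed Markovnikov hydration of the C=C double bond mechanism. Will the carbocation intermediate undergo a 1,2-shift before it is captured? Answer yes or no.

The first-formed carbocation is secondary.
The adjacent sec-butyl carbon already bears 2 other carbon substituents and has a hydrogen to migrate; after a 1,2-hydride shift from that carbon the positive charge sits on a tertiary centre.
Tertiary is more stable than secondary, so the shift occurs.

yes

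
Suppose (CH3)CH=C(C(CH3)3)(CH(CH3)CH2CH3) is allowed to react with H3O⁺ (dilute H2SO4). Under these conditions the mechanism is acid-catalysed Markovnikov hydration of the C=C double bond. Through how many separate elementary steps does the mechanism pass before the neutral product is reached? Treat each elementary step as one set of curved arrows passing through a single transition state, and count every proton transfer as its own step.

3

Step 1: Electrophilic addition begins with the π(C=C) electrons forming a bond to the proton of H3O⁺. Following Markovnikov's rule, the resulting cation is tertiary. H2O is released.
(No 1,2-shift: no single shift to an adjacent carbon would give a more stable cation.)
Step 2: A lone pair on the oxygen of H2O attacks the carbocation, forming a C–O bond and an oxonium ion (a protonated alcohol).
Step 3: Deprotonation of the oxonium ion by a water molecule delivers the neutral alcohol and regenerates the acid catalyst.
Total: 3 elementary steps.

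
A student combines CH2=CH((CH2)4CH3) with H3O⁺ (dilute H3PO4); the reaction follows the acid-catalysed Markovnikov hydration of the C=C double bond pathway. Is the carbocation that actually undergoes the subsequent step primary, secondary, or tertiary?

secondary

Step 1: Electrophilic addition begins with the π(C=C) electrons forming a bond to the proton of H3O⁺. Following Markovnikov's rule, the resulting cation is secondary. H2O is released.
No single 1,2-shift to an adjacent carbon would give a more-substituted cation, so no rearrangement occurs.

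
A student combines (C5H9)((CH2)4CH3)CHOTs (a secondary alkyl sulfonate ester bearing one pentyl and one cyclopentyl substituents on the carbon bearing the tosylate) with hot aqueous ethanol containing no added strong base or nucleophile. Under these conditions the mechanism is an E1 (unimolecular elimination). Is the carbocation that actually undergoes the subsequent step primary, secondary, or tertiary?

Step 1: Unassisted departure of TsO⁻ (taking the C–O bonding pair) generates a secondary carbocation.
Step 2: A 1,2-hydride shift from the adjacent cyclopentyl carbon moves the positive charge from the secondary centre to an adjacent carbon, generating a more stable tertiary carbocation.
The cation rearranges from secondary to tertiary via a 1,2-hydride shift from the adjacent cyclopentyl carbon; the tertiary cation is what reacts next.

tertiary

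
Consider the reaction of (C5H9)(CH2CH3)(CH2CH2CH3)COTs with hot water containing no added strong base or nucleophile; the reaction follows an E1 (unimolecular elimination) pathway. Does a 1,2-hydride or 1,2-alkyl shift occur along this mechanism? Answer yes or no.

no

The first-formed carbocation is tertiary.
No single 1,2-shift to an adjacent carbon would produce a more-substituted cation than the one already present, so no rearrangement occurs.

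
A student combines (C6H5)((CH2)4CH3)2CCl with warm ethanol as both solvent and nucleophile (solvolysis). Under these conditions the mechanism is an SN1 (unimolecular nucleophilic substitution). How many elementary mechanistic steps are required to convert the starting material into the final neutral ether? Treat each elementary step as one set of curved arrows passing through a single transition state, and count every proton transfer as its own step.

3

Step 1: Rate-determining heterolysis of the C–Cl bond gives Cl⁻ and a tertiary carbocation.
(No 1,2-shift: no single shift to an adjacent carbon would give a more stable cation.)
Step 2: Nucleophilic capture: the oxygen of CH3CH2OH bonds to the cationic carbon, producing an oxonium-ion intermediate.
Step 3: Deprotonation of the oxonium oxygen by solvent ethanol yields the neutral ether.
Total: 3 elementary steps.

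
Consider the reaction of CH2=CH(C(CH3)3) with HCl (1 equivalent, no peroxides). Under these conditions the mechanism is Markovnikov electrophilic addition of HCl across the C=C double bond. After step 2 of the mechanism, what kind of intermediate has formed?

tertiary carbocation

Step 1: Protonation of the alkene by HCl: the π bond acts as the nucleophile and picks up H⁺, giving the more stable (Markovnikov) secondary carbocation. The H–Cl bond breaks heterolytically, releasing Cl⁻.
Step 2: A 1,2-methyl shift from the adjacent tert-butyl carbon moves the positive charge from the secondary centre to an adjacent carbon, generating a more stable tertiary carbocation.
After step 2 the species present is a tertiary carbocation.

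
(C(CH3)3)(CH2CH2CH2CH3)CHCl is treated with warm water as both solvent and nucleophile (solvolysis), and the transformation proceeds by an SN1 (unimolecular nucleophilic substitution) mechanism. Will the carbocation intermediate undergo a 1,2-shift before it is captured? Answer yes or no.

The first-formed carbocation is secondary.
The adjacent tert-butyl carbon has no hydrogen but bears methyl groups; migration of one methyl with its bonding pair (a 1,2-methyl shift) places the charge on a tertiary centre.
Tertiary is more stable than secondary, so the shift occurs.

yes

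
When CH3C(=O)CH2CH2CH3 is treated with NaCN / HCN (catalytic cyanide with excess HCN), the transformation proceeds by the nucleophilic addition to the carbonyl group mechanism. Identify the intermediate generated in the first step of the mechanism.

tetrahedral alkoxide intermediate

Step 1: A lone pair / filled orbital on CN⁻ attacks the electrophilic carbonyl carbon; the π(C=O) electrons shift onto oxygen, producing a tetrahedral alkoxide intermediate.
After step 1 the species present is a tetrahedral alkoxide intermediate.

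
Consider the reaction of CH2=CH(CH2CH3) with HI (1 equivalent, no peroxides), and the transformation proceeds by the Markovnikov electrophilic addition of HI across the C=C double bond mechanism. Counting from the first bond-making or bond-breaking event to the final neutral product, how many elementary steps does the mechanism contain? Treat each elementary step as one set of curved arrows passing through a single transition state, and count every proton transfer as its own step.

2

Step 1: The π electrons of the C=C bond attack a proton of HI; Markovnikov addition places the new C–H on the less-substituted alkene carbon, so the positive charge ends up on the more-substituted carbon — a secondary carbocation. The H–I bond breaks heterolytically, releasing I⁻.
(No 1,2-shift: no single shift to an adjacent carbon would give a more stable cation.)
Step 2: Nucleophilic attack by I⁻ on the carbocation completes the addition, giving R–I.
Total: 2 elementary steps.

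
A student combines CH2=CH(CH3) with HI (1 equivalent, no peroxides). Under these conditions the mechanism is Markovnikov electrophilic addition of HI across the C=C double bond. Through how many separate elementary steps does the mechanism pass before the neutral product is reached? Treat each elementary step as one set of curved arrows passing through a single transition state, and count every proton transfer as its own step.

2

Step 1: The π electrons of the C=C bond attack a proton of HI; Markovnikov addition places the new C–H on the less-substituted alkene carbon, so the positive charge ends up on the more-substituted carbon — a secondary carbocation. The H–I bond breaks heterolytically, releasing I⁻.
(No 1,2-shift: no single shift to an adjacent carbon would give a more stable cation.)
Step 2: The I⁻ anion donates a lone pair to the carbocation, forming the new C–I σ-bond and giving the neutral alkyl halide.
Total: 2 elementary steps.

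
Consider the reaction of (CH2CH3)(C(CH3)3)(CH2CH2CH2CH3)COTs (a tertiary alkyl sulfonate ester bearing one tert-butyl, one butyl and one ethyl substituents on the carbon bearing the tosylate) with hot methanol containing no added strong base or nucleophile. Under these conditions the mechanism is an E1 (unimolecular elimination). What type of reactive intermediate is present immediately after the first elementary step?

tertiary carbocation

Step 1: Rate-determining heterolysis of the C–O bond gives TsO⁻ and a tertiary carbocation.
After step 1 the species present is a tertiary carbocation.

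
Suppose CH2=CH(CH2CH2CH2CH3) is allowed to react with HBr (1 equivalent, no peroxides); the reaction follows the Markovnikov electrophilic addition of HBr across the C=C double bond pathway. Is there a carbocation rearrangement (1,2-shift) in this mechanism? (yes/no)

no

The first-formed carbocation is secondary.
No single 1,2-shift to an adjacent carbon would produce a more-substituted cation than the one already present, so no rearrangement occurs.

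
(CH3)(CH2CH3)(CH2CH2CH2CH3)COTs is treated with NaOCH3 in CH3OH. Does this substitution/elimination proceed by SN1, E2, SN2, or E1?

Conditions: a strong base with a tertiary substrate bearing a β-hydrogen.
These conditions are the textbook signature of the E2 pathway.
A strong (often hindered) base removes a β-H in concert with loss of the leaving group — bimolecular elimination.

E2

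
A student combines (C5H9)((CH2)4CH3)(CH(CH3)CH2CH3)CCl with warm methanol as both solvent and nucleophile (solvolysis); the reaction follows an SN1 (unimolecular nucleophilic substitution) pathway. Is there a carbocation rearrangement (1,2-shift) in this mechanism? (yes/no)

no

The first-formed carbocation is tertiary.
No single 1,2-shift to an adjacent carbon would produce a more-substituted cation than the one already present, so no rearrangement occurs.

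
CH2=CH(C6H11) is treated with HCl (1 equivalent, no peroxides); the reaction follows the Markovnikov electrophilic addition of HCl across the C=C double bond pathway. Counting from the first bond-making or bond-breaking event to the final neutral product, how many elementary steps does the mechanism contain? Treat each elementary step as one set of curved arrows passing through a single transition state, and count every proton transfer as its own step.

Step 1: The π electrons of the C=C bond attack a proton of HCl; Markovnikov addition places the new C–H on the less-substituted alkene carbon, so the positive charge ends up on the more-substituted carbon — a secondary carbocation. The H–Cl bond breaks heterolytically, releasing Cl⁻.
Step 2: A 1,2-hydride shift from the adjacent cyclohexyl carbon moves the positive charge from the secondary centre to an adjacent carbon, generating a more stable tertiary carbocation.
Step 3: Cl⁻ captures the cation: a lone pair on Cl⁻ fills the empty p orbital, producing the alkyl halide product.
Total: 3 elementary steps.

3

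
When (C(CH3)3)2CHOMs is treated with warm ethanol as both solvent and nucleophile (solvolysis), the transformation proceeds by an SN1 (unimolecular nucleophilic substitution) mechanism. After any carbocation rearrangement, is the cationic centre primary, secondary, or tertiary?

tertiary

Step 1: Ionisation: the C–O σ-bond cleaves heterolytically; both bonding electrons depart with MsO⁻, leaving a secondary carbocation at the α-carbon.
Step 2: Carbocation rearrangement: a 1,2-methyl shift from the adjacent tert-butyl carbon converts the initially-formed secondary cation into the more stable tertiary cation.
The cation rearranges from secondary to tertiary via a 1,2-methyl shift from the adjacent tert-butyl carbon; the tertiary cation is what reacts next.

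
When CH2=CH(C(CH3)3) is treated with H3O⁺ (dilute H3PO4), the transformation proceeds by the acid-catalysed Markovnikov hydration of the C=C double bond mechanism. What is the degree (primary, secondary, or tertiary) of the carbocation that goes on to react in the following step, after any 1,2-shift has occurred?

tertiary

Step 1: The π electrons of the C=C bond attack a proton of H3O⁺; Markovnikov addition places the new C–H on the less-substituted alkene carbon, so the positive charge ends up on the more-substituted carbon — a secondary carbocation. H2O is released.
Step 2: A methyl group with its bonding pair migrates from the adjacent tert-butyl carbon to the cationic centre — a 1,2-methyl shift — upgrading the secondary cation to a tertiary one.
The cation rearranges from secondary to tertiary via a 1,2-methyl shift from the adjacent tert-butyl carbon; the tertiary cation is what reacts next.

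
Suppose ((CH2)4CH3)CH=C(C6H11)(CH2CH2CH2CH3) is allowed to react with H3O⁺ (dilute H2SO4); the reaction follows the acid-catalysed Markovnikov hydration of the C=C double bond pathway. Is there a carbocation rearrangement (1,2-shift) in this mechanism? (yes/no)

The first-formed carbocation is tertiary.
No single 1,2-shift to an adjacent carbon would produce a more-substituted cation than the one already present, so no rearrangement occurs.

no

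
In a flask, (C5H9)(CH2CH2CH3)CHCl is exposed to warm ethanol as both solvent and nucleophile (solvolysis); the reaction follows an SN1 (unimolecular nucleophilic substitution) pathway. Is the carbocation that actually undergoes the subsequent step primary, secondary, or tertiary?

tertiary

Step 1: Ionisation: the C–Cl σ-bond cleaves heterolytically; both bonding electrons depart with Cl⁻, leaving a secondary carbocation at the α-carbon.
Step 2: Carbocation rearrangement: a 1,2-hydride shift from the adjacent cyclopentyl carbon converts the initially-formed secondary cation into the more stable tertiary cation.
The cation rearranges from secondary to tertiary via a 1,2-hydride shift from the adjacent cyclopentyl carbon; the tertiary cation is what reacts next.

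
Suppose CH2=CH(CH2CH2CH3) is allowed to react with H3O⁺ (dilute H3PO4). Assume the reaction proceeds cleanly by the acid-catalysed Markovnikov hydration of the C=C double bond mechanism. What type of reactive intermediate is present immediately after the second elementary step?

oxonium ion

Step 1: The π electrons of the C=C bond attack a proton of H3O⁺; Markovnikov addition places the new C–H on the less-substituted alkene carbon, so the positive charge ends up on the more-substituted carbon — a secondary carbocation. H2O is released.
Step 2: A lone pair on the oxygen of H2O attacks the carbocation, forming a C–O bond and an oxonium ion (a protonated alcohol).
After step 2 the species present is an oxonium ion.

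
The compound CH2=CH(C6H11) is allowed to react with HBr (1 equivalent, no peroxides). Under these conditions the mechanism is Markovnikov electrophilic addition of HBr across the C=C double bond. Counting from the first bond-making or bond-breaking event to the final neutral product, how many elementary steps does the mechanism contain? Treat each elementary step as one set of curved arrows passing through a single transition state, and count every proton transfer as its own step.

Step 1: Protonation of the alkene by HBr: the π bond acts as the nucleophile and picks up H⁺, giving the more stable (Markovnikov) secondary carbocation. The H–Br bond breaks heterolytically, releasing Br⁻.
Step 2: Carbocation rearrangement: a 1,2-hydride shift from the adjacent cyclohexyl carbon converts the initially-formed secondary cation into the more stable tertiary cation.
Step 3: The Br⁻ anion donates a lone pair to the carbocation, forming the new C–Br σ-bond and giving the neutral alkyl halide.
Total: 3 elementary steps.

3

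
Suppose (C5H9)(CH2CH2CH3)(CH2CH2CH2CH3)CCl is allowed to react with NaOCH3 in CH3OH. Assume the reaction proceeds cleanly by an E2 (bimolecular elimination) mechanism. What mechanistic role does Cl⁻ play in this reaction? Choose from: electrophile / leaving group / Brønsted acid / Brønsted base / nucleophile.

Step 1: The strong base CH3O⁻ removes a β-hydrogen; in the same concerted event the electrons of the breaking C–H bond form the new π(C=C) bond and the C–Cl σ-bond breaks, expelling Cl⁻. Anti-periplanar geometry; one transition state.
Cl⁻ departs with both electrons of the breaking σ-bond — that is the definition of a leaving group.

leaving group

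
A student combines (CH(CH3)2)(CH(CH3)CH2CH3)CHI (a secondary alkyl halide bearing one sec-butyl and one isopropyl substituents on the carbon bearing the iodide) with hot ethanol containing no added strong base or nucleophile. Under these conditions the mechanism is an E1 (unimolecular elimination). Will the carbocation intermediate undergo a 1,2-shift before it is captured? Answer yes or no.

yes

The first-formed carbocation is secondary.
The adjacent sec-butyl carbon already bears 2 other carbon substituents and has a hydrogen to migrate; after a 1,2-hydride shift from that carbon the positive charge sits on a tertiary centre.
Tertiary is more stable than secondary, so the shift occurs.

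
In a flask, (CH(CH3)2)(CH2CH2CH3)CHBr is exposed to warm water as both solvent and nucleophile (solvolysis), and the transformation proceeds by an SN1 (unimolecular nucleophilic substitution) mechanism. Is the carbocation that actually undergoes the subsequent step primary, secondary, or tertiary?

tertiary

Step 1: The C–Br bond breaks with both electrons going to the bromide; Br⁻ leaves and a secondary carbocation remains.
Step 2: A hydride (H with its bonding pair) migrates from the adjacent isopropyl carbon to the cationic centre — a 1,2-hydride shift — upgrading the secondary cation to a tertiary one.
The cation rearranges from secondary to tertiary via a 1,2-hydride shift from the adjacent isopropyl carbon; the tertiary cation is what reacts next.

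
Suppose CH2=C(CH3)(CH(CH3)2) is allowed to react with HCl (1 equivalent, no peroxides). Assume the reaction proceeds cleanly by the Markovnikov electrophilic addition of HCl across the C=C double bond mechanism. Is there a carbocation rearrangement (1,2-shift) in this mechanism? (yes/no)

The first-formed carbocation is tertiary.
No single 1,2-shift to an adjacent carbon would produce a more-substituted cation than the one already present, so no rearrangement occurs.

no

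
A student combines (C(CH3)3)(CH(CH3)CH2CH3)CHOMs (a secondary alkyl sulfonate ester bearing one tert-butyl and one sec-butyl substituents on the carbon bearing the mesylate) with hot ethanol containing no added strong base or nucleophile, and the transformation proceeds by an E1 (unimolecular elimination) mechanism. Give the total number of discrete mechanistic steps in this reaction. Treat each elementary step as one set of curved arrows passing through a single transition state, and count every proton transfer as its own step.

3

Step 1: The C–O bond breaks with both electrons going to the mesylate; MsO⁻ leaves and a secondary carbocation remains.
Step 2: A hydride (H with its bonding pair) migrates from the adjacent sec-butyl carbon to the cationic centre — a 1,2-hydride shift — upgrading the secondary cation to a tertiary one.
Step 3: Loss of a β-proton to an ethanol molecule of the solvent: the C–H bonding pair collapses toward the cationic carbon to form the C=C π bond, yielding the alkene.
Total: 3 elementary steps.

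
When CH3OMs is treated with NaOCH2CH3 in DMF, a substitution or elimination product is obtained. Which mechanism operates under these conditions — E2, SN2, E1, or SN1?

SN2

Conditions: a methyl substrate with a strong nucleophile in the polar aprotic solvent DMF.
These conditions are the textbook signature of the SN2 pathway.
An unhindered substrate with a strong nucleophile in a polar aprotic solvent favours one-step backside displacement.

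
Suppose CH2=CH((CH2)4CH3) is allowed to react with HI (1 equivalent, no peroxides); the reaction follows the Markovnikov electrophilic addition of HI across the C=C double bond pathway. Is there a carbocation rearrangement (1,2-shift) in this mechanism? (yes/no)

The first-formed carbocation is secondary.
No single 1,2-shift to an adjacent carbon would produce a more-substituted cation than the one already present, so no rearrangement occurs.

no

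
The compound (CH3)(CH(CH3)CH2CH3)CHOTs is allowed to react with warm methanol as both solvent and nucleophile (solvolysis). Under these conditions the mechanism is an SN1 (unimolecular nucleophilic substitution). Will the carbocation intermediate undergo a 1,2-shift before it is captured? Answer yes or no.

yes

The first-formed carbocation is secondary.
The adjacent sec-butyl carbon already bears 2 other carbon substituents and has a hydrogen to migrate; after a 1,2-hydride shift from that carbon the positive charge sits on a tertiary centre.
Tertiary is more stable than secondary, so the shift occurs.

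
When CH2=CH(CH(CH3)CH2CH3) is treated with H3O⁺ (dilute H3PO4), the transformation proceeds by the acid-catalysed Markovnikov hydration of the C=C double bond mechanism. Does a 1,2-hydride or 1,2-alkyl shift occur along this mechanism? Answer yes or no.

yes

The first-formed carbocation is secondary.
The adjacent sec-butyl carbon already bears 2 other carbon substituents and has a hydrogen to migrate; after a 1,2-hydride shift from that carbon the positive charge sits on a tertiary centre.
Tertiary is more stable than secondary, so the shift occurs.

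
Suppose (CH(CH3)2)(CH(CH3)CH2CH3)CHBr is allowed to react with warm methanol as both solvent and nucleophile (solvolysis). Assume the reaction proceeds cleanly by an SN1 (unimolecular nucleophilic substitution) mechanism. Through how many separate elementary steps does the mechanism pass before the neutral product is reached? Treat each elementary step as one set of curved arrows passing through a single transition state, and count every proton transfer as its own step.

4

Step 1: Unassisted departure of Br⁻ (taking the C–Br bonding pair) generates a secondary carbocation.
Step 2: A hydride (H with its bonding pair) migrates from the adjacent sec-butyl carbon to the cationic centre — a 1,2-hydride shift — upgrading the secondary cation to a tertiary one.
Step 3: Nucleophilic capture: the oxygen of CH3OH bonds to the cationic carbon, producing an oxonium-ion intermediate.
Step 4: Deprotonation of the oxonium oxygen by solvent methanol yields the neutral ether.
Total: 4 elementary steps.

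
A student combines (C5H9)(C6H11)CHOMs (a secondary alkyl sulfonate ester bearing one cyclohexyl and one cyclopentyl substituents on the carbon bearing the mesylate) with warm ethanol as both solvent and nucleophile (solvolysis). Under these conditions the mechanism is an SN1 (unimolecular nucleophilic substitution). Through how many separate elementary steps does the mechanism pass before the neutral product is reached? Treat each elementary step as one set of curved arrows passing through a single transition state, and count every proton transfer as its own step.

4

Step 1: The C–O bond breaks with both electrons going to the mesylate; MsO⁻ leaves and a secondary carbocation remains.
Step 2: A hydride (H with its bonding pair) migrates from the adjacent cyclohexyl carbon to the cationic centre — a 1,2-hydride shift — upgrading the secondary cation to a tertiary one.
Step 3: A lone pair on the oxygen of CH3CH2OH attacks the carbocation, forming a new C–O σ-bond and an oxonium ion.
Step 4: A second solvent molecule removes the proton on oxygen, giving the neutral ether product.
Total: 4 elementary steps.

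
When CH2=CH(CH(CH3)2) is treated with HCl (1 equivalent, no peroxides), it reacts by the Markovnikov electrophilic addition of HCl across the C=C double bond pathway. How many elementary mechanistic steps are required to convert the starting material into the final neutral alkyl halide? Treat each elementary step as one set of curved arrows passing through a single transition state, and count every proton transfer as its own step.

Step 1: The π electrons of the C=C bond attack a proton of HCl; Markovnikov addition places the new C–H on the less-substituted alkene carbon, so the positive charge ends up on the more-substituted carbon — a secondary carbocation. The H–Cl bond breaks heterolytically, releasing Cl⁻.
Step 2: A hydride (H with its bonding pair) migrates from the adjacent isopropyl carbon to the cationic centre — a 1,2-hydride shift — upgrading the secondary cation to a tertiary one.
Step 3: The Cl⁻ anion donates a lone pair to the carbocation, forming the new C–Cl σ-bond and giving the neutral alkyl halide.
Total: 3 elementary steps.

3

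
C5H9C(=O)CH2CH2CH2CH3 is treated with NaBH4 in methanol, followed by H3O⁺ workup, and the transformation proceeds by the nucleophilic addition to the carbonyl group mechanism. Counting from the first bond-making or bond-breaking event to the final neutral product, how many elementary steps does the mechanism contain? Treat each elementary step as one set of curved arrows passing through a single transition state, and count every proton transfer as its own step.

2

Step 1: Nucleophilic addition: H⁻ (delivered from BH4⁻) adds to the carbonyl carbon, pushing the π(C=O) electron pair onto oxygen and giving a tetrahedral alkoxide.
Step 2: Protonation of the alkoxide by H3O⁺ workup furnishes an alcohol.
Total: 2 elementary steps.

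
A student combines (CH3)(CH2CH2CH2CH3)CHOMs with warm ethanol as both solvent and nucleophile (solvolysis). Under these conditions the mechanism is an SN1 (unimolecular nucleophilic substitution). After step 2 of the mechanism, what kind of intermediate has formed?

oxonium ion

Step 1: The C–O bond breaks with both electrons going to the mesylate; MsO⁻ leaves and a secondary carbocation remains.
Step 2: Nucleophilic capture: the oxygen of CH3CH2OH bonds to the cationic carbon, producing an oxonium-ion intermediate.
After step 2 the species present is an oxonium ion.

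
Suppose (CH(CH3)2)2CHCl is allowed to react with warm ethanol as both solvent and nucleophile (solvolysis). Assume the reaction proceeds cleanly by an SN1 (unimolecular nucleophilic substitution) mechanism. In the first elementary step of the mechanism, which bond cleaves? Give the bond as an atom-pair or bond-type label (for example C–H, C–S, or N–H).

C–Cl

Step 1: Ionisation: the C–Cl σ-bond cleaves heterolytically; both bonding electrons depart with Cl⁻, leaving a secondary carbocation at the α-carbon.
The bond broken in this step is the C–Cl bond.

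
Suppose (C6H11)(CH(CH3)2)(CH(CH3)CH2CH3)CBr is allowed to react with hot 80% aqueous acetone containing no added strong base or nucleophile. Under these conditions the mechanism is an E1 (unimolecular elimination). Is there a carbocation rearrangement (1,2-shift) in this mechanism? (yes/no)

no

The first-formed carbocation is tertiary.
No single 1,2-shift to an adjacent carbon would produce a more-substituted cation than the one already present, so no rearrangement occurs.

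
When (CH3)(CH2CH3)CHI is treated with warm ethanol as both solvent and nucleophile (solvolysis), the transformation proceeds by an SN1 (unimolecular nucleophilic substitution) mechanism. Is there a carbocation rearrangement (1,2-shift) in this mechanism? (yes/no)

The first-formed carbocation is secondary.
No single 1,2-shift to an adjacent carbon would produce a more-substituted cation than the one already present, so no rearrangement occurs.

no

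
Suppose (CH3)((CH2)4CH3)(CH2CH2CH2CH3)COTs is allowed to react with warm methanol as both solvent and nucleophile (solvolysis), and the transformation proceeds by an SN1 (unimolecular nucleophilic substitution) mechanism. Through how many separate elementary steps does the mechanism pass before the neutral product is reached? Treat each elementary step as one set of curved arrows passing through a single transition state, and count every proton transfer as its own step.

3

Step 1: Unassisted departure of TsO⁻ (taking the C–O bonding pair) generates a tertiary carbocation.
(No 1,2-shift: no single shift to an adjacent carbon would give a more stable cation.)
Step 2: CH3OH donates an oxygen lone pair into the empty p orbital of the cation, giving a protonated ether (an oxonium ion).
Step 3: A second solvent molecule removes the proton on oxygen, giving the neutral ether product.
Total: 3 elementary steps.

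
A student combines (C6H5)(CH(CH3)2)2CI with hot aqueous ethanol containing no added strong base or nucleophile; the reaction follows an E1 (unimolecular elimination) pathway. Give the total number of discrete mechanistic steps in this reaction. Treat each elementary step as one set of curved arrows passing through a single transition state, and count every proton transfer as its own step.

2

Step 1: Ionisation: the C–I σ-bond cleaves heterolytically; both bonding electrons depart with I⁻, leaving a tertiary carbocation at the α-carbon.
(No 1,2-shift: no single shift to an adjacent carbon would give a more stable cation.)
Step 2: A water (or ethanol) molecule (solvent) deprotonates a β-carbon; as the C–H bond breaks, those electrons form the new alkene π bond.
Total: 2 elementary steps.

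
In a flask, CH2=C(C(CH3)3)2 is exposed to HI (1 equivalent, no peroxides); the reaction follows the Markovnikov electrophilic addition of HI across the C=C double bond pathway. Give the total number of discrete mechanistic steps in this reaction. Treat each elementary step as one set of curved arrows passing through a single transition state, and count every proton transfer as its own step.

2

Step 1: Electrophilic addition begins with the π(C=C) electrons forming a bond to the proton of HI. Following Markovnikov's rule, the resulting cation is tertiary. The H–I bond breaks heterolytically, releasing I⁻.
(No 1,2-shift: no single shift to an adjacent carbon would give a more stable cation.)
Step 2: The I⁻ anion donates a lone pair to the carbocation, forming the new C–I σ-bond and giving the neutral alkyl halide.
Total: 2 elementary steps.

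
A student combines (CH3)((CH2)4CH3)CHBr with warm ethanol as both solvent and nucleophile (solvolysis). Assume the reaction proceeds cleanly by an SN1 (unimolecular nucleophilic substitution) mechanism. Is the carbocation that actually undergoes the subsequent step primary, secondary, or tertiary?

Step 1: Ionisation: the C–Br σ-bond cleaves heterolytically; both bonding electrons depart with Br⁻, leaving a secondary carbocation at the α-carbon.
No single 1,2-shift to an adjacent carbon would give a more-substituted cation, so no rearrangement occurs.

secondary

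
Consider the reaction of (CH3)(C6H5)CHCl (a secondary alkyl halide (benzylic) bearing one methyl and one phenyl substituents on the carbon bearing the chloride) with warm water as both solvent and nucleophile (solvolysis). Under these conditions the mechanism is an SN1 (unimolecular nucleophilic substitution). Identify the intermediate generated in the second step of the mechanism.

Step 1: Ionisation: the C–Cl σ-bond cleaves heterolytically; both bonding electrons depart with Cl⁻, leaving a secondary carbocation at the α-carbon.
Step 2: H2O donates an oxygen lone pair into the empty p orbital of the cation, giving a protonated alcohol (an oxonium ion).
After step 2 the species present is an oxonium ion.

oxonium ion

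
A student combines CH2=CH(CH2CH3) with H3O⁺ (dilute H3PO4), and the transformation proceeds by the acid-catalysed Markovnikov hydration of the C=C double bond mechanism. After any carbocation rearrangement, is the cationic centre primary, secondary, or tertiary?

secondary

Step 1: The π electrons of the C=C bond attack a proton of H3O⁺; Markovnikov addition places the new C–H on the less-substituted alkene carbon, so the positive charge ends up on the more-substituted carbon — a secondary carbocation. H2O is released.
No single 1,2-shift to an adjacent carbon would give a more-substituted cation, so no rearrangement occurs.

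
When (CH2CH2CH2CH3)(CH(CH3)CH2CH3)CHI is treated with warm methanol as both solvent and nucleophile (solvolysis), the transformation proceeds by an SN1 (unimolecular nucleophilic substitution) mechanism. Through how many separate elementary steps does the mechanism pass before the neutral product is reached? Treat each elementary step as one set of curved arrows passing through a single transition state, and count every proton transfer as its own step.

Step 1: Rate-determining heterolysis of the C–I bond gives I⁻ and a secondary carbocation.
Step 2: A hydride (H with its bonding pair) migrates from the adjacent sec-butyl carbon to the cationic centre — a 1,2-hydride shift — upgrading the secondary cation to a tertiary one.
Step 3: Nucleophilic capture: the oxygen of CH3OH bonds to the cationic carbon, producing an oxonium-ion intermediate.
Step 4: Deprotonation of the oxonium oxygen by solvent methanol yields the neutral ether.
Total: 4 elementary steps.

4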